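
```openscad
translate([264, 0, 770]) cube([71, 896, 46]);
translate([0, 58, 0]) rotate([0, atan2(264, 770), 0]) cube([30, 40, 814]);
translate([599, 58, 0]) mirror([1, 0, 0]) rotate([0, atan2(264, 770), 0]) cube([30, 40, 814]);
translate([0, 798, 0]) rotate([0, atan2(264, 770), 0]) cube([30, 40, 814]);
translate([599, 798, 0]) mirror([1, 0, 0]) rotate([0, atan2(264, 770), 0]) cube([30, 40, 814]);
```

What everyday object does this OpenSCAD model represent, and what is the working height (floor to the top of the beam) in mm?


A sawhorse. The overall height is 816 mm.

A beam across two mirrored pairs of raked legs — a sawhorse. The beam's underside is at z = 770 (matching the legs' vertical rise in atan2(264, 770)) and the beam is 46 mm tall, so its top is at 770 + 46 = 816 mm. The raked legs top out at the beam's underside, so that is the highest point.


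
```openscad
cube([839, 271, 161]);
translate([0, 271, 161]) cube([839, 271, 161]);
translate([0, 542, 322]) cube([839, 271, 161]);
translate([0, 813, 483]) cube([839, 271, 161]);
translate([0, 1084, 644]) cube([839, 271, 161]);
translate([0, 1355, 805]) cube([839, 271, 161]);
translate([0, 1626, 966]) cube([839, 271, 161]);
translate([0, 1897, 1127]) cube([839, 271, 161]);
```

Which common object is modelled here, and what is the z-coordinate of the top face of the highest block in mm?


A staircase. The total rise is 1288 mm.

8 identical blocks, each offset up and back from the previous — a staircase. Each step is 161 mm tall and there are 8 of them, so the total rise is 8 × 161 = 1288 mm.


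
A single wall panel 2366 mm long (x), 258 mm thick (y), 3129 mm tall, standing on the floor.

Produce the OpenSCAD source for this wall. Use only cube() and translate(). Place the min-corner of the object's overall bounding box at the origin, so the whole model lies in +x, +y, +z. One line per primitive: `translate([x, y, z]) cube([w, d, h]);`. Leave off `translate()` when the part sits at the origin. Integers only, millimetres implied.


cube([2366, 258, 3129]);


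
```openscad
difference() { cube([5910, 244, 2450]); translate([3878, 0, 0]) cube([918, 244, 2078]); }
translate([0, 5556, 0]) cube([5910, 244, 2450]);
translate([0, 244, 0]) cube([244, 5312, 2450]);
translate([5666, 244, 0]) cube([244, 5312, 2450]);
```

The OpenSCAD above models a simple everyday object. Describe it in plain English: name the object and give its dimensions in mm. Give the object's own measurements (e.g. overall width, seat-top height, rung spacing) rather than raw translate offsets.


A single room: four walls, each 2450 mm tall and 244 mm thick, enclosing an outside footprint 5910×5800 mm (x × y), no floor or roof. The front and back walls (−y and +y sides) run the full x-width; the side walls fit between their inner faces. A door opening 918 mm wide and 2078 mm tall is cut through the front wall from the floor up, its −x edge 3878 mm from the wall's −x end.


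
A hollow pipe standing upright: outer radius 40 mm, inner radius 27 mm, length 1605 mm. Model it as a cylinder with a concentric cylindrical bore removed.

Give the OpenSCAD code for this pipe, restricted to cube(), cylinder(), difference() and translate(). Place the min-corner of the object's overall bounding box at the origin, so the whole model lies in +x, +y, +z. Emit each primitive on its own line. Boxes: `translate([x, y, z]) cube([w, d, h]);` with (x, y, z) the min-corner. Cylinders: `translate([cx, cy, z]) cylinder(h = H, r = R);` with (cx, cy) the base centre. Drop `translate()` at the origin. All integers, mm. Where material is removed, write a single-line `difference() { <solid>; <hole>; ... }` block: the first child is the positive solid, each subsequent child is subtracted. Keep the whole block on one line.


difference() { translate([40, 40, 0]) cylinder(h = 1605, r = 40); translate([40, 40, 0]) cylinder(h = 1605, r = 27); }


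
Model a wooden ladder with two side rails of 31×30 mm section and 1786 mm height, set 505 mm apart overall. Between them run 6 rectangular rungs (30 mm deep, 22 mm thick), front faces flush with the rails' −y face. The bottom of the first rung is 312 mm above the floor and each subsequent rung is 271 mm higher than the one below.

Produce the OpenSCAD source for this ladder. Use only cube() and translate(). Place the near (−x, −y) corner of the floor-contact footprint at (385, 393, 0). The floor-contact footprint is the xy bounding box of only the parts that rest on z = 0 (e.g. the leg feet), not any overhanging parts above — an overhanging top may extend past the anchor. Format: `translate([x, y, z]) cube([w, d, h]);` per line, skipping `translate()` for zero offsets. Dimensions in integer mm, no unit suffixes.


// rung span = 505 - 2*31 = 443
// rung[k] z = 312 + k*271
translate([385, 393, 0]) cube([31, 30, 1786]);
translate([859, 393, 0]) cube([31, 30, 1786]);
translate([416, 393, 312]) cube([443, 30, 22]);
translate([416, 393, 583]) cube([443, 30, 22]);
translate([416, 393, 854]) cube([443, 30, 22]);
translate([416, 393, 1125]) cube([443, 30, 22]);
translate([416, 393, 1396]) cube([443, 30, 22]);
translate([416, 393, 1667]) cube([443, 30, 22]);


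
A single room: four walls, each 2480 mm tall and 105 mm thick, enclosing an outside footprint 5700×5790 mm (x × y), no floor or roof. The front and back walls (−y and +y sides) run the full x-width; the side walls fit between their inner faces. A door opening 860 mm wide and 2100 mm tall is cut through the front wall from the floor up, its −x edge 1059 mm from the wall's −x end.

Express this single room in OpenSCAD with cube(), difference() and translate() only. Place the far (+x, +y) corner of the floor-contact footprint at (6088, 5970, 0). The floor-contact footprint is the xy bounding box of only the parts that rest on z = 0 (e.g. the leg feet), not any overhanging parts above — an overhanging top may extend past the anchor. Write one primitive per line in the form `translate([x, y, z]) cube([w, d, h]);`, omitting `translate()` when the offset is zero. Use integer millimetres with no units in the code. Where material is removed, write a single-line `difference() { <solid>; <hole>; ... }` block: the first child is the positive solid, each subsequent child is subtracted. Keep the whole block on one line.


difference() { translate([388, 180, 0]) cube([5700, 105, 2480]); translate([1447, 180, 0]) cube([860, 105, 2100]); }
translate([388, 5865, 0]) cube([5700, 105, 2480]);
translate([388, 285, 0]) cube([105, 5580, 2480]);
translate([5983, 285, 0]) cube([105, 5580, 2480]);


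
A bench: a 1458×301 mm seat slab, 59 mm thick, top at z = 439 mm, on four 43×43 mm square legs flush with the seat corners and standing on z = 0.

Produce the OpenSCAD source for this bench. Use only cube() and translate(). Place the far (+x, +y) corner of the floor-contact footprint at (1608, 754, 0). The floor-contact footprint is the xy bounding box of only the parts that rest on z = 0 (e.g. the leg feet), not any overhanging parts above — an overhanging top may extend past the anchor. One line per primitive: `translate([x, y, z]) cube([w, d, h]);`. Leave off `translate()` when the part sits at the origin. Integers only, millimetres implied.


// leg_h = 439 − 59 = 380
translate([150, 453, 380]) cube([1458, 301, 59]);
translate([150, 453, 0]) cube([43, 43, 380]);
translate([150, 711, 0]) cube([43, 43, 380]);
translate([1565, 453, 0]) cube([43, 43, 380]);
translate([1565, 711, 0]) cube([43, 43, 380]);


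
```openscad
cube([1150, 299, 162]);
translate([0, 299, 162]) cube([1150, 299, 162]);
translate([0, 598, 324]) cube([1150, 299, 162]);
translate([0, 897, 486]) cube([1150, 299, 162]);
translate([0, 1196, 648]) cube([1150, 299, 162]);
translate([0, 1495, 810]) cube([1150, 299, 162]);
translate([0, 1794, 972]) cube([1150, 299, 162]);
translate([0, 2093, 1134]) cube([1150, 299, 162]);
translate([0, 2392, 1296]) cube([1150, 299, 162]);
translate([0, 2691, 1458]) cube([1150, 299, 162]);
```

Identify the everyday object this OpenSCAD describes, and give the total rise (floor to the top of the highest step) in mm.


A staircase. The total rise is 1620 mm.

10 identical blocks, each offset up and back from the previous — a staircase. Each step is 162 mm tall and there are 10 of them, so the total rise is 10 × 162 = 1620 mm.


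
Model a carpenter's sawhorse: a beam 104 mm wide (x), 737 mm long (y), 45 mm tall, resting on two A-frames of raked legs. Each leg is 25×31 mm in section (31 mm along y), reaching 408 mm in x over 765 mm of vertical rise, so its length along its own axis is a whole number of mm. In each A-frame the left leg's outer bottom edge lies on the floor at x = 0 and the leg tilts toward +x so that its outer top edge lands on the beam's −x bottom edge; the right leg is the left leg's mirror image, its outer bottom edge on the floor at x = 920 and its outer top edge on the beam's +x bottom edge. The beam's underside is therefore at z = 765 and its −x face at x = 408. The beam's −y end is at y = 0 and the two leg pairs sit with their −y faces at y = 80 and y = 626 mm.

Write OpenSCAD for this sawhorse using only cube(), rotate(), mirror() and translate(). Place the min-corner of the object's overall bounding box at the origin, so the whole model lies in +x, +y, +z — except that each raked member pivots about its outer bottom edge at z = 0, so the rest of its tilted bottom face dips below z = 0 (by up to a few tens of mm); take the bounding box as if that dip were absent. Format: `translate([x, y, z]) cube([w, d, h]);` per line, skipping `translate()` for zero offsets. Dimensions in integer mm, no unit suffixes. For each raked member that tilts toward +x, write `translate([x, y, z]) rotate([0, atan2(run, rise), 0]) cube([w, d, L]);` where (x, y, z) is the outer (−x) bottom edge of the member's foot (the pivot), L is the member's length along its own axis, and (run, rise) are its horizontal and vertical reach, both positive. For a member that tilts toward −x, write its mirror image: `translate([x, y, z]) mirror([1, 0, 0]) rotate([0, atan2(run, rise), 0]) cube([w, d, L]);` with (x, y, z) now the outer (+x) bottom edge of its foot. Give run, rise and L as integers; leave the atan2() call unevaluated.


translate([408, 0, 765]) cube([104, 737, 45]);
translate([0, 80, 0]) rotate([0, atan2(408, 765), 0]) cube([25, 31, 867]);
translate([920, 80, 0]) mirror([1, 0, 0]) rotate([0, atan2(408, 765), 0]) cube([25, 31, 867]);
translate([0, 626, 0]) rotate([0, atan2(408, 765), 0]) cube([25, 31, 867]);
translate([920, 626, 0]) mirror([1, 0, 0]) rotate([0, atan2(408, 765), 0]) cube([25, 31, 867]);


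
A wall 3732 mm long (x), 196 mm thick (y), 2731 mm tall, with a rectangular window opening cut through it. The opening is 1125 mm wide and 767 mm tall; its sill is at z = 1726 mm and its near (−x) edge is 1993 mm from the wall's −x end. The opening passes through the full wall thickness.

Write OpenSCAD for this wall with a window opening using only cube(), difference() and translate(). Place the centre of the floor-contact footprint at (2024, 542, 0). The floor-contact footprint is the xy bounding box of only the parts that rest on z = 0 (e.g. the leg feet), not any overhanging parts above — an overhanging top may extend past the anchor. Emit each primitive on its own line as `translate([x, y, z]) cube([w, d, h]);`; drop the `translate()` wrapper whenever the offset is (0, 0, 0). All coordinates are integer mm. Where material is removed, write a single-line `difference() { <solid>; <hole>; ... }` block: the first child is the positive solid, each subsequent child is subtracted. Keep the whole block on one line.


difference() { translate([158, 444, 0]) cube([3732, 196, 2731]); translate([2151, 444, 1726]) cube([1125, 196, 767]); }


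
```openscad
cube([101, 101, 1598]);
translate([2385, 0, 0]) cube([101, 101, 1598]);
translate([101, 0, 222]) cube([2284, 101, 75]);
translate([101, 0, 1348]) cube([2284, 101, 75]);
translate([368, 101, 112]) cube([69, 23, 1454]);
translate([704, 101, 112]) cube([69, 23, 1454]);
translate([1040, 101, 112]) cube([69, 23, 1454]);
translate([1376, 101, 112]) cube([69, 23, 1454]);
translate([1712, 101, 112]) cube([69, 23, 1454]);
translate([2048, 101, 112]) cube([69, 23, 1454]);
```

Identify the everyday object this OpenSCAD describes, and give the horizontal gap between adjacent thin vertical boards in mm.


A fence section. The picket gap is 267 mm.

Two posts, two rails, 6 pickets — a fence section. Span 2284 mm holds 6 pickets of 69 mm with 7 equal gaps: ⌊(2284 − 6·69) / 7⌋ = 267 mm.


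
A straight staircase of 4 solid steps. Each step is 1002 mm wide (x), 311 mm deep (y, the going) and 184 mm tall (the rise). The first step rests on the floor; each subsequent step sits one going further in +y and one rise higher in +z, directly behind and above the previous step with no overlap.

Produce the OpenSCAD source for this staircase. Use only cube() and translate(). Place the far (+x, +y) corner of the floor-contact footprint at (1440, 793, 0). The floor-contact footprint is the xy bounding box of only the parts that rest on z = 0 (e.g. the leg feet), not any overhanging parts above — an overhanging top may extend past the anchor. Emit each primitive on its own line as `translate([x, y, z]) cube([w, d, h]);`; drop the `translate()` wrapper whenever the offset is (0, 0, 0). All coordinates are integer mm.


translate([438, 482, 0]) cube([1002, 311, 184]);
translate([438, 793, 184]) cube([1002, 311, 184]);
translate([438, 1104, 368]) cube([1002, 311, 184]);
translate([438, 1415, 552]) cube([1002, 311, 184]);


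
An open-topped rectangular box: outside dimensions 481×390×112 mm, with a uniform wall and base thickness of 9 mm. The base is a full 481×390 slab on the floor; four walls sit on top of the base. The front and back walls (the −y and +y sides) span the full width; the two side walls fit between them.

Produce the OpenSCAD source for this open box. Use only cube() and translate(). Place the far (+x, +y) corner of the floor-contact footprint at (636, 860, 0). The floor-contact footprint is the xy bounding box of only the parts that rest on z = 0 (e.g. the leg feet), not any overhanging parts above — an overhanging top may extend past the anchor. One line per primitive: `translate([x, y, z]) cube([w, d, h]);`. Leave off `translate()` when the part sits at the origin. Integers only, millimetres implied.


translate([155, 470, 0]) cube([481, 390, 9]);
translate([155, 470, 9]) cube([481, 9, 103]);
translate([155, 851, 9]) cube([481, 9, 103]);
translate([155, 479, 9]) cube([9, 372, 103]);
translate([627, 479, 9]) cube([9, 372, 103]);


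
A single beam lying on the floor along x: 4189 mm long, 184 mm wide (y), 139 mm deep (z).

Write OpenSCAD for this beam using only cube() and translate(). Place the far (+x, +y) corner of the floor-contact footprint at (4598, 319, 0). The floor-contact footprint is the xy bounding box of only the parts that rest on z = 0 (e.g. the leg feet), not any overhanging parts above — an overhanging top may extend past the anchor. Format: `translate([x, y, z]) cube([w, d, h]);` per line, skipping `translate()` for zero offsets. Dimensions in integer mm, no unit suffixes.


translate([409, 135, 0]) cube([4189, 184, 139]);


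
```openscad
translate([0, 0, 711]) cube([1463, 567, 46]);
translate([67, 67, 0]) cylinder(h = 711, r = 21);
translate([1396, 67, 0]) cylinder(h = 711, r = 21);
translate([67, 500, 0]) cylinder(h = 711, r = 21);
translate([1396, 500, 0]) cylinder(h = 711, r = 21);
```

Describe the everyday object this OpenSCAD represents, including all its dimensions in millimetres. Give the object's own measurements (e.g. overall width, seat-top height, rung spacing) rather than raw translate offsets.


A rectangular dining table. The top is 1463×567×46 mm with its upper surface at z = 757 mm. It stands on four round legs of 42 mm diameter, each leg's bounding box inset 46 mm from the nearest pair of top edges, running from the floor to the underside of the top.


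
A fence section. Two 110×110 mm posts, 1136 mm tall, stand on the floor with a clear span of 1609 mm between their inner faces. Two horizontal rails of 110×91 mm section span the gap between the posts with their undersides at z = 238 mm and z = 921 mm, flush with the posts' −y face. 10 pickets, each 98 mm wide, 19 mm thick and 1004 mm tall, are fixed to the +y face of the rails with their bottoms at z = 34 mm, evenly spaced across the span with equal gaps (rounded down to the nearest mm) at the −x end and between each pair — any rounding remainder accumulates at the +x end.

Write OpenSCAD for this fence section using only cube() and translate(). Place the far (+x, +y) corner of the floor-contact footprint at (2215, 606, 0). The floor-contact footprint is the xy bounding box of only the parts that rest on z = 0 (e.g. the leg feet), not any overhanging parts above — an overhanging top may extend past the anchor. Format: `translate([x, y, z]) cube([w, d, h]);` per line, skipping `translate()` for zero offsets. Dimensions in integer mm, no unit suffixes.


translate([386, 496, 0]) cube([110, 110, 1136]);
translate([2105, 496, 0]) cube([110, 110, 1136]);
translate([496, 496, 238]) cube([1609, 110, 91]);
translate([496, 496, 921]) cube([1609, 110, 91]);
translate([553, 606, 34]) cube([98, 19, 1004]);
translate([708, 606, 34]) cube([98, 19, 1004]);
translate([863, 606, 34]) cube([98, 19, 1004]);
translate([1018, 606, 34]) cube([98, 19, 1004]);
translate([1173, 606, 34]) cube([98, 19, 1004]);
translate([1328, 606, 34]) cube([98, 19, 1004]);
translate([1483, 606, 34]) cube([98, 19, 1004]);
translate([1638, 606, 34]) cube([98, 19, 1004]);
translate([1793, 606, 34]) cube([98, 19, 1004]);
translate([1948, 606, 34]) cube([98, 19, 1004]);


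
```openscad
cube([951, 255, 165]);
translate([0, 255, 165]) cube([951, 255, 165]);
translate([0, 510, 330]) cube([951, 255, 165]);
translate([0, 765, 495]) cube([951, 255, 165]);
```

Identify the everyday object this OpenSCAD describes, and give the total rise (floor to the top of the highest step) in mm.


A staircase. The total rise is 660 mm.

4 identical blocks, each offset up and back from the previous — a staircase. Each step is 165 mm tall and there are 4 of them, so the total rise is 4 × 165 = 660 mm.


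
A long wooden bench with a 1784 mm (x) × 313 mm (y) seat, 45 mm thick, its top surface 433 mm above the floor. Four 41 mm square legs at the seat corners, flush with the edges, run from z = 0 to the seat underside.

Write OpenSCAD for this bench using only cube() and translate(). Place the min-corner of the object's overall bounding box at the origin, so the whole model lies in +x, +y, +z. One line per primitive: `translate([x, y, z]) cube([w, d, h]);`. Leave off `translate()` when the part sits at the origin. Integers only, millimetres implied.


translate([0, 0, 388]) cube([1784, 313, 45]);
cube([41, 41, 388]);
translate([0, 272, 0]) cube([41, 41, 388]);
translate([1743, 0, 0]) cube([41, 41, 388]);
translate([1743, 272, 0]) cube([41, 41, 388]);


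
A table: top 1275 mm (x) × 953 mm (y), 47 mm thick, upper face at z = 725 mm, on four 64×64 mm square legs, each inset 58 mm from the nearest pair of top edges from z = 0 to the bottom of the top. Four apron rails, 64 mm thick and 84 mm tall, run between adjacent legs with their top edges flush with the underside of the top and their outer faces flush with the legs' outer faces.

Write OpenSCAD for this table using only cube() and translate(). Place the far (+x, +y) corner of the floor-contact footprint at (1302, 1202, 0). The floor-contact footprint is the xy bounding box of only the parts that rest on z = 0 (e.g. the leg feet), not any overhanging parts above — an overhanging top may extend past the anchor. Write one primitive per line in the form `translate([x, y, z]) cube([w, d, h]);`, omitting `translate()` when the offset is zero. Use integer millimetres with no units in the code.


translate([85, 307, 678]) cube([1275, 953, 47]);
translate([143, 365, 0]) cube([64, 64, 678]);
translate([1238, 365, 0]) cube([64, 64, 678]);
translate([143, 1138, 0]) cube([64, 64, 678]);
translate([1238, 1138, 0]) cube([64, 64, 678]);
translate([207, 365, 594]) cube([1031, 64, 84]);
translate([207, 1138, 594]) cube([1031, 64, 84]);
translate([143, 429, 594]) cube([64, 709, 84]);
translate([1238, 429, 594]) cube([64, 709, 84]);


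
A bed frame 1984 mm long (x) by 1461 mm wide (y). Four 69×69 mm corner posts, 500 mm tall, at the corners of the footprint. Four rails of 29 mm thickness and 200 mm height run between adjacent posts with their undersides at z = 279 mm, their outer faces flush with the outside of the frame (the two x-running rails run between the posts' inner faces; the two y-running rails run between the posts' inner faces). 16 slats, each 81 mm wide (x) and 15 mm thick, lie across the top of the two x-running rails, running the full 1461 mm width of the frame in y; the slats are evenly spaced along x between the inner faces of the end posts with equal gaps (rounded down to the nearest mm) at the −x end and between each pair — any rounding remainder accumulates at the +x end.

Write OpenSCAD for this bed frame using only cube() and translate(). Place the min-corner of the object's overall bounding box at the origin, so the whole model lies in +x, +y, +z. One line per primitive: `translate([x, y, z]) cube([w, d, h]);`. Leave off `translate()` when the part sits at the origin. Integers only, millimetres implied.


cube([69, 69, 500]);
translate([0, 1392, 0]) cube([69, 69, 500]);
translate([1915, 0, 0]) cube([69, 69, 500]);
translate([1915, 1392, 0]) cube([69, 69, 500]);
translate([69, 0, 279]) cube([1846, 29, 200]);
translate([69, 1432, 279]) cube([1846, 29, 200]);
translate([0, 69, 279]) cube([29, 1323, 200]);
translate([1955, 69, 279]) cube([29, 1323, 200]);
translate([101, 0, 479]) cube([81, 1461, 15]);
translate([214, 0, 479]) cube([81, 1461, 15]);
translate([327, 0, 479]) cube([81, 1461, 15]);
translate([440, 0, 479]) cube([81, 1461, 15]);
translate([553, 0, 479]) cube([81, 1461, 15]);
translate([666, 0, 479]) cube([81, 1461, 15]);
translate([779, 0, 479]) cube([81, 1461, 15]);
translate([892, 0, 479]) cube([81, 1461, 15]);
translate([1005, 0, 479]) cube([81, 1461, 15]);
translate([1118, 0, 479]) cube([81, 1461, 15]);
translate([1231, 0, 479]) cube([81, 1461, 15]);
translate([1344, 0, 479]) cube([81, 1461, 15]);
translate([1457, 0, 479]) cube([81, 1461, 15]);
translate([1570, 0, 479]) cube([81, 1461, 15]);
translate([1683, 0, 479]) cube([81, 1461, 15]);
translate([1796, 0, 479]) cube([81, 1461, 15]);


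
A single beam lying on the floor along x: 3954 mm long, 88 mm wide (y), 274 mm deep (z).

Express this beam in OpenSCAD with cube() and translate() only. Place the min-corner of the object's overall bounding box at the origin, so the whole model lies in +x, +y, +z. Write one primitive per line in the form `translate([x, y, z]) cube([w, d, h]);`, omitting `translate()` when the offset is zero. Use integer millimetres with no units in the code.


cube([3954, 88, 274]);


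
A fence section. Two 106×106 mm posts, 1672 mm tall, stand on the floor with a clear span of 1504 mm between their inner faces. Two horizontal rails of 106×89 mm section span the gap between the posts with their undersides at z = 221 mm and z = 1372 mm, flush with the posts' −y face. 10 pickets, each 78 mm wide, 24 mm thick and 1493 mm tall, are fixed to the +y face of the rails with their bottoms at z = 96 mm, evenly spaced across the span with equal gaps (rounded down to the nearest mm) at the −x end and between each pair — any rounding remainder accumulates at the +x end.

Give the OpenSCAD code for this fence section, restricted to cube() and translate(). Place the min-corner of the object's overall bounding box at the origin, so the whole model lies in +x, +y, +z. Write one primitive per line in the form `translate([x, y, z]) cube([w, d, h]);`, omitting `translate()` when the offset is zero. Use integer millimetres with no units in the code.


cube([106, 106, 1672]);
translate([1610, 0, 0]) cube([106, 106, 1672]);
translate([106, 0, 221]) cube([1504, 106, 89]);
translate([106, 0, 1372]) cube([1504, 106, 89]);
translate([171, 106, 96]) cube([78, 24, 1493]);
translate([314, 106, 96]) cube([78, 24, 1493]);
translate([457, 106, 96]) cube([78, 24, 1493]);
translate([600, 106, 96]) cube([78, 24, 1493]);
translate([743, 106, 96]) cube([78, 24, 1493]);
translate([886, 106, 96]) cube([78, 24, 1493]);
translate([1029, 106, 96]) cube([78, 24, 1493]);
translate([1172, 106, 96]) cube([78, 24, 1493]);
translate([1315, 106, 96]) cube([78, 24, 1493]);
translate([1458, 106, 96]) cube([78, 24, 1493]);


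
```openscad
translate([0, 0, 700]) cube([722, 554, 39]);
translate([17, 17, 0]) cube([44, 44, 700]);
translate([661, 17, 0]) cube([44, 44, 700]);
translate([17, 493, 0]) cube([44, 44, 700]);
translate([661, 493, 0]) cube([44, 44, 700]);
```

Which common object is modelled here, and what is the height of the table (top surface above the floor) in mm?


A table. The table height is 739 mm.

A 722×554×39 slab sits at z = 700 on four 44 mm square posts — a table. The top surface is at 700 + 39 = 739 mm.


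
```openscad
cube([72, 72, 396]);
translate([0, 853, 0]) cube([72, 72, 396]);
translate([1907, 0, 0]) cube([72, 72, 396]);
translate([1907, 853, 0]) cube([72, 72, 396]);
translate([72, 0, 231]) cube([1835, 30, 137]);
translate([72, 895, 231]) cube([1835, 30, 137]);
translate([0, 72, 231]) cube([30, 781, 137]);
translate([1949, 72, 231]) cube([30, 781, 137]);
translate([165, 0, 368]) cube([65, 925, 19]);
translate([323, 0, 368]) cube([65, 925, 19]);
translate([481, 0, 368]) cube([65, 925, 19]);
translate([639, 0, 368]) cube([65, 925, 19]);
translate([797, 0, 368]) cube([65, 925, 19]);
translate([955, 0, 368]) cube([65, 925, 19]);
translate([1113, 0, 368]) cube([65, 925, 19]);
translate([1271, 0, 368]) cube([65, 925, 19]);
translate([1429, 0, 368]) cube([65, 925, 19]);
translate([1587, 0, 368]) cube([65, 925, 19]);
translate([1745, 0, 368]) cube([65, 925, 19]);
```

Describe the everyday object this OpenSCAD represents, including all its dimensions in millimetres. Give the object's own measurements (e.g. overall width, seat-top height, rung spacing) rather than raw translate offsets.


A bed frame 1979 mm long (x) by 925 mm wide (y). Four 72×72 mm corner posts, 396 mm tall, at the corners of the footprint. Four rails of 30 mm thickness and 137 mm height run between adjacent posts with their undersides at z = 231 mm, their outer faces flush with the outside of the frame (the two x-running rails run between the posts' inner faces; the two y-running rails run between the posts' inner faces). 11 slats, each 65 mm wide (x) and 19 mm thick, lie across the top of the two x-running rails, running the full 925 mm width of the frame in y; along x they sit between the end posts with a 93 mm gap after the −x posts and between neighbouring slats, leaving 97 mm before the +x posts.


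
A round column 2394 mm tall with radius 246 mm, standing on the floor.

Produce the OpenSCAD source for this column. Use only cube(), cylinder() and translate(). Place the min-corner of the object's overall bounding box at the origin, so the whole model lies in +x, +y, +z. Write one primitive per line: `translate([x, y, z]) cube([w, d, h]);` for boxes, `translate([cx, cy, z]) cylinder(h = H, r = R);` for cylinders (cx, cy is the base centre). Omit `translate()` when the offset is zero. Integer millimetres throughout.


translate([246, 246, 0]) cylinder(h = 2394, r = 246);


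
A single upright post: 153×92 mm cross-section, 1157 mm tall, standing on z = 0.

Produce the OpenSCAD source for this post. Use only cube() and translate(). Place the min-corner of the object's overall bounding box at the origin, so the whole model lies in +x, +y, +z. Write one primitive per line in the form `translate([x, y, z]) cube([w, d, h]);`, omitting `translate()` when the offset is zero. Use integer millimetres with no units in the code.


cube([153, 92, 1157]);


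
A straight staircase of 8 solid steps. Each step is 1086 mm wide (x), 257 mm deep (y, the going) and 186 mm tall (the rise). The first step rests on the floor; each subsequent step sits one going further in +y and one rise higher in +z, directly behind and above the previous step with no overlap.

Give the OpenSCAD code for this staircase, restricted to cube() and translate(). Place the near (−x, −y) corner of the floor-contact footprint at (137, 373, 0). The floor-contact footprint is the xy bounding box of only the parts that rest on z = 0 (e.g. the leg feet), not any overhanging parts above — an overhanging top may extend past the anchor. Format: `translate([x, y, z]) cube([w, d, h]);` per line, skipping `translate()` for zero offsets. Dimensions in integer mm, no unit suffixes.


translate([137, 373, 0]) cube([1086, 257, 186]);
translate([137, 630, 186]) cube([1086, 257, 186]);
translate([137, 887, 372]) cube([1086, 257, 186]);
translate([137, 1144, 558]) cube([1086, 257, 186]);
translate([137, 1401, 744]) cube([1086, 257, 186]);
translate([137, 1658, 930]) cube([1086, 257, 186]);
translate([137, 1915, 1116]) cube([1086, 257, 186]);
translate([137, 2172, 1302]) cube([1086, 257, 186]);


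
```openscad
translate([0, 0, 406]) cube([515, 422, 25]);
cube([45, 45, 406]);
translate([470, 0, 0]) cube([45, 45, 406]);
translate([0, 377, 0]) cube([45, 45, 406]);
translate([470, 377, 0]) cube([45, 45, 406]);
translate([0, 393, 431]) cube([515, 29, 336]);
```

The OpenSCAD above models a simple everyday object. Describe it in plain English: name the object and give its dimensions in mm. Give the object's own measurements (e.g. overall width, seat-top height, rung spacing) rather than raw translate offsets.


A chair. The seat is a 515×422×25 mm slab with its top at z = 431 mm, on four 45×45 mm corner legs (flush with the seat edges, standing on z = 0). A flat backrest 29 mm thick, 336 mm tall, spans the full seat width and rises from the seat top along its +y edge, rear face flush with the rear of the seat.


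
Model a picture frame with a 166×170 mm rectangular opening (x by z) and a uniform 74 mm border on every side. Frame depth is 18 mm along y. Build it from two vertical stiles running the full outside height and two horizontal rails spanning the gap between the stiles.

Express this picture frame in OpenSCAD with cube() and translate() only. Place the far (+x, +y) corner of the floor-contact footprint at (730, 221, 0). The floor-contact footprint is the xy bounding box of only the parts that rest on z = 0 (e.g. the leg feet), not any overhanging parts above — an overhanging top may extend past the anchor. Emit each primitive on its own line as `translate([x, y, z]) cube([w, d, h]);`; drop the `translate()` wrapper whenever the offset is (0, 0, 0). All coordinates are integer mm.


translate([416, 203, 0]) cube([74, 18, 318]);
translate([656, 203, 0]) cube([74, 18, 318]);
translate([490, 203, 0]) cube([166, 18, 74]);
translate([490, 203, 244]) cube([166, 18, 74]);


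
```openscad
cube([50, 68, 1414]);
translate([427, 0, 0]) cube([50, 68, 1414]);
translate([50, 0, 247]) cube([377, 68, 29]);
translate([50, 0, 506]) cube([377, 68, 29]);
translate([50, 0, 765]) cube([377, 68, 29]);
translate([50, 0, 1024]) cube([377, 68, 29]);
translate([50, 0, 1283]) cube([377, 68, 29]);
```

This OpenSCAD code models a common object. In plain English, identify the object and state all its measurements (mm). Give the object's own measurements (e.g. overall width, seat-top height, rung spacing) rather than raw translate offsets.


A straight ladder. Two 50×68 mm vertical rails, 1414 mm tall, stand 477 mm apart (outside-to-outside) with their front faces coplanar on the −y side. 5 rungs, each 68 mm deep and 29 mm tall, span between the inner faces of the rails, front faces flush with the rails. The lowest rung's underside is at z = 247 mm and rungs are spaced 259 mm apart (underside to underside).


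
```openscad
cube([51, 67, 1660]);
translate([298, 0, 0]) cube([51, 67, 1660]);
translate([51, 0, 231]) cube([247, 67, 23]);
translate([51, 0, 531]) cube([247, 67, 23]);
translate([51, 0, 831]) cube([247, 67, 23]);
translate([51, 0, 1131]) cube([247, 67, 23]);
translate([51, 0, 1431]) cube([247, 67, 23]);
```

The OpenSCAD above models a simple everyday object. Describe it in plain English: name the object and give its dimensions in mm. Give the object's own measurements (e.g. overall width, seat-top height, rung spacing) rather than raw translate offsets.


A straight ladder. Two 51×67 mm vertical rails, 1660 mm tall, stand 349 mm apart (outside-to-outside) with their front faces coplanar on the −y side. 5 rungs, each 67 mm deep and 23 mm tall, span between the inner faces of the rails, front faces flush with the rails. The lowest rung's underside is at z = 231 mm and rungs are spaced 300 mm apart (underside to underside).


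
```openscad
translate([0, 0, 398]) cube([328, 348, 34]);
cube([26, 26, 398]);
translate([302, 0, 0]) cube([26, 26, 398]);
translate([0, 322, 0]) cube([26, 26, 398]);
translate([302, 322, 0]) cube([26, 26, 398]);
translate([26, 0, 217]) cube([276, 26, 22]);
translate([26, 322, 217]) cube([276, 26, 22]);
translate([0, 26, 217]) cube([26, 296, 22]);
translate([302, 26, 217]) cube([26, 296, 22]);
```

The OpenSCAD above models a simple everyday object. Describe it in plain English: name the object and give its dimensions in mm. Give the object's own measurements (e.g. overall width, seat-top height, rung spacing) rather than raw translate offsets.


A simple wooden stool: a rectangular seat 328 mm (x) by 348 mm (y), 34 mm thick, top face at z = 432 mm, on four square legs, each 26×26 mm in cross-section. The legs rest on z = 0, each flush with a corner of the seat. Four stretchers, 26 mm wide and 22 mm tall, connect adjacent legs with their undersides at z = 217 mm, each running between the inner faces of the legs it joins and aligned with the legs' outer faces on the other axis.


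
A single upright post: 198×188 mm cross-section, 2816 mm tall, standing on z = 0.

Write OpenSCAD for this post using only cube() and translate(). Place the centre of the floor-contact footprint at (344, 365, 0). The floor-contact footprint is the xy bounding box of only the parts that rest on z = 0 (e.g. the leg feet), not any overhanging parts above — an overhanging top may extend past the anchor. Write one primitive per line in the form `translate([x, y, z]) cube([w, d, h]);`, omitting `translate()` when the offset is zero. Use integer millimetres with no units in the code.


translate([245, 271, 0]) cube([198, 188, 2816]);


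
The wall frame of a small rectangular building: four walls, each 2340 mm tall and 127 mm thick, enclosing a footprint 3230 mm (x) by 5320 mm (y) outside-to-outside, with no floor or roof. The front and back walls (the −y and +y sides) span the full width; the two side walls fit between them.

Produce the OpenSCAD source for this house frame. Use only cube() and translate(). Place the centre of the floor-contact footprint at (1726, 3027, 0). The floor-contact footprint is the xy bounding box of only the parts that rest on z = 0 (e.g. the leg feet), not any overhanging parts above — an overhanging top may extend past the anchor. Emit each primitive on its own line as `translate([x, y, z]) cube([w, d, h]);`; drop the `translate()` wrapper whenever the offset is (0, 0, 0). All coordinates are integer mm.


translate([111, 367, 0]) cube([3230, 127, 2340]);
translate([111, 5560, 0]) cube([3230, 127, 2340]);
translate([111, 494, 0]) cube([127, 5066, 2340]);
translate([3214, 494, 0]) cube([127, 5066, 2340]);


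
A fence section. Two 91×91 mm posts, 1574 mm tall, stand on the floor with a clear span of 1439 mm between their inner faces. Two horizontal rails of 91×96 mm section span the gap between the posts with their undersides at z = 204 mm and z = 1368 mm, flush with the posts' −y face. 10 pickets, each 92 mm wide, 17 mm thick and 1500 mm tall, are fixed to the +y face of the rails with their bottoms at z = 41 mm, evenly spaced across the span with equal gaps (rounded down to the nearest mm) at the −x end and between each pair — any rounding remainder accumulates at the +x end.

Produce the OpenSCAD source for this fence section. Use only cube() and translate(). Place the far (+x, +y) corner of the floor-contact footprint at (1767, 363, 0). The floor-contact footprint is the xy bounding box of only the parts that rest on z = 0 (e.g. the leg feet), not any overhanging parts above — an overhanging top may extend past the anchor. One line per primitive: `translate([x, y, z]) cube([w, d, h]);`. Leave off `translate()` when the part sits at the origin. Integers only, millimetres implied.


translate([146, 272, 0]) cube([91, 91, 1574]);
translate([1676, 272, 0]) cube([91, 91, 1574]);
translate([237, 272, 204]) cube([1439, 91, 96]);
translate([237, 272, 1368]) cube([1439, 91, 96]);
translate([284, 363, 41]) cube([92, 17, 1500]);
translate([423, 363, 41]) cube([92, 17, 1500]);
translate([562, 363, 41]) cube([92, 17, 1500]);
translate([701, 363, 41]) cube([92, 17, 1500]);
translate([840, 363, 41]) cube([92, 17, 1500]);
translate([979, 363, 41]) cube([92, 17, 1500]);
translate([1118, 363, 41]) cube([92, 17, 1500]);
translate([1257, 363, 41]) cube([92, 17, 1500]);
translate([1396, 363, 41]) cube([92, 17, 1500]);
translate([1535, 363, 41]) cube([92, 17, 1500]);


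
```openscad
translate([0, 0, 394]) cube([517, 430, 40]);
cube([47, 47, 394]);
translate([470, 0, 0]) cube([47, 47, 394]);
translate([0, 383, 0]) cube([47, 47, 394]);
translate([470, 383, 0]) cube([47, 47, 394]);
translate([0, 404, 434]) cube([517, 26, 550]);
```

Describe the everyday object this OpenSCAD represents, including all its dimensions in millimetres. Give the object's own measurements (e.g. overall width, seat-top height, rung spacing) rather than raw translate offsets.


A chair. The seat is a 517×430×40 mm slab with its top at z = 434 mm, on four 47×47 mm corner legs (flush with the seat edges, standing on z = 0). A flat backrest 26 mm thick, 550 mm tall, spans the full seat width and rises from the seat top along its +y edge, rear face flush with the rear of the seat.


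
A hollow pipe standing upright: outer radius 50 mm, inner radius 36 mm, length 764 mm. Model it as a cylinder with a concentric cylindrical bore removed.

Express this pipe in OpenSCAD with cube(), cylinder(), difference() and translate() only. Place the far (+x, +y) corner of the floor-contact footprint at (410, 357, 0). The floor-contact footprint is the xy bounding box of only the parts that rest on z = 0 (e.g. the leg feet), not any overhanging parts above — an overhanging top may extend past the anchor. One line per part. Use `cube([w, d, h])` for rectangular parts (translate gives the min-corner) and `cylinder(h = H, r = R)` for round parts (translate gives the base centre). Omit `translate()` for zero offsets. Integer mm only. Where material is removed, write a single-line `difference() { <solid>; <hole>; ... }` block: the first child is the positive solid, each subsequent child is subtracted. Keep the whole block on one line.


difference() { translate([360, 307, 0]) cylinder(h = 764, r = 50); translate([360, 307, 0]) cylinder(h = 764, r = 36); }


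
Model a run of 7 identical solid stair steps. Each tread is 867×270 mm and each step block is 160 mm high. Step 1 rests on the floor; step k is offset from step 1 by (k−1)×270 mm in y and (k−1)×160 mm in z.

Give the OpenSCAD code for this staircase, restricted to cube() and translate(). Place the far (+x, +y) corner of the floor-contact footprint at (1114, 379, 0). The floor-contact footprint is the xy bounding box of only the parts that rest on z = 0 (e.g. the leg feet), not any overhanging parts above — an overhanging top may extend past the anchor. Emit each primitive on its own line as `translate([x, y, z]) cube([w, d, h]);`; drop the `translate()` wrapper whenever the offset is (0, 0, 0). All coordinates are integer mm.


translate([247, 109, 0]) cube([867, 270, 160]);
translate([247, 379, 160]) cube([867, 270, 160]);
translate([247, 649, 320]) cube([867, 270, 160]);
translate([247, 919, 480]) cube([867, 270, 160]);
translate([247, 1189, 640]) cube([867, 270, 160]);
translate([247, 1459, 800]) cube([867, 270, 160]);
translate([247, 1729, 960]) cube([867, 270, 160]);
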